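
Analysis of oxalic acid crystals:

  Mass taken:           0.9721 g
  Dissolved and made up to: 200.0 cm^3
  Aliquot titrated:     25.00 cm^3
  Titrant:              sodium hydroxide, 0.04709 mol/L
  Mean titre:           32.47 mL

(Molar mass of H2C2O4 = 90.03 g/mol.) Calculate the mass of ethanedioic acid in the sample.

H2C2O4 + 2 NaOH → Na2C2O4 + 2 H2O
n(NaOH) per titration = 0.03247 × 0.04709 = 1.529 × 10^-3 mol
From the 1:2 ratio, n(H2C2O4) in each aliquot = 1/2 × 1.529 × 10^-3 = 7.645 × 10^-4 mol
n(H2C2O4) in the whole flask = 7.645 × 10^-4 × 200.0/25.00 = 6.116 × 10^-3 mol
mass of H2C2O4 = 6.116 × 10^-3 × 90.03 = 0.5506 g

0.5506 g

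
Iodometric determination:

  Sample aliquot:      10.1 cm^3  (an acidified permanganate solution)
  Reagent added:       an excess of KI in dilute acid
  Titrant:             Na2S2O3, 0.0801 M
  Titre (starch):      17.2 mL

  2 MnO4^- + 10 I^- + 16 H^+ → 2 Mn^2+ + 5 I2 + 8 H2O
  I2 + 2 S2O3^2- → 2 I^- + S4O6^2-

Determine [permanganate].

0.0273 M

n(S2O3^2-) = 0.0172 × 0.0801 = 1.38 × 10^-3 mol
n(I2) = n(S2O3^2-)/2 = 6.89 × 10^-4 mol
From the 2:5 ratio, n(MnO4^-) in the aliquot = 2/5 × 6.89 × 10^-4 = 2.76 × 10^-4 mol
[MnO4^-] = 2.76 × 10^-4 / 0.0101 = 0.0273 mol/L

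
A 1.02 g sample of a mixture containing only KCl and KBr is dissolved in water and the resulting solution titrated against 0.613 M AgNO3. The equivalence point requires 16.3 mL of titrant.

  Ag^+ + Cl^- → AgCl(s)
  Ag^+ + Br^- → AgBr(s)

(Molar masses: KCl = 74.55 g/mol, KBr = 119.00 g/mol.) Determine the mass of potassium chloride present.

n(AgNO3) = 0.0163 × 0.613 = 9.99 × 10^-3 mol
Let x = n(KCl), y = n(KBr).
Titrant: 1x + 1y = 9.99 × 10^-3;  mass: 74.55x + 119.00y = 1.02
Solving, x = 3.80 × 10^-3 mol, y = 6.19 × 10^-3 mol
mass of KCl = 3.80 × 10^-3 × 74.55 = 0.284 g

0.284 g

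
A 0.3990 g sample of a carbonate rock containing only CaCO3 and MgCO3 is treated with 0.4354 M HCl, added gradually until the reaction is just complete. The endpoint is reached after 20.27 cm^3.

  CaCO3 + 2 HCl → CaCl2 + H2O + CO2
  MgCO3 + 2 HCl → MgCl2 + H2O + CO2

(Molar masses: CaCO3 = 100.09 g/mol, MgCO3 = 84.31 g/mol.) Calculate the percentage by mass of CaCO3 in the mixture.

42.86 %

n(HCl) = 0.02027 × 0.4354 = 8.826 × 10^-3 mol
Let x = n(CaCO3), y = n(MgCO3).
Titrant: 2x + 2y = 8.826 × 10^-3;  mass: 100.09x + 84.31y = 0.3990
Solving, x = 1.708 × 10^-3 mol, y = 2.704 × 10^-3 mol
mass of CaCO3 = 1.708 × 10^-3 × 100.09 = 0.1710 g
% CaCO3 = 0.1710 / 0.3990 × 100 = 42.86 %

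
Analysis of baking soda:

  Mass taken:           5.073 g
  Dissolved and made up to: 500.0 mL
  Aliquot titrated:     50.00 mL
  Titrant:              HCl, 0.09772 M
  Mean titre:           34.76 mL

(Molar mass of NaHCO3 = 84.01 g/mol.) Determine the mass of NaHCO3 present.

2.854 g

NaHCO3 + HCl → NaCl + H2O + CO2
n(HCl) per titration = 0.03476 × 0.09772 = 3.397 × 10^-3 mol
n(NaHCO3) in each aliquot = 3.397 × 10^-3 mol (1:1 ratio)
n(NaHCO3) in the whole flask = 3.397 × 10^-3 × 500.0/50.00 = 0.03397 mol
mass of NaHCO3 = 0.03397 × 84.01 = 2.854 g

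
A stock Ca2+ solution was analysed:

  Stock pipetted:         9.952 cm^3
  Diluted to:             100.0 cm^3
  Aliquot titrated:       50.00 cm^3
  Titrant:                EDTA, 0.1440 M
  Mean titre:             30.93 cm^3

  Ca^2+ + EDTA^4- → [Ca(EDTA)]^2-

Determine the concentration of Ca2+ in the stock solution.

0.8951 M

n(EDTA) = 0.03093 × 0.1440 = 4.454 × 10^-3 mol
n(Ca2+) in the aliquot = 4.454 × 10^-3 mol (1:1 ratio)
[Ca2+]_dilute = 4.454 × 10^-3 / 0.05000 = 0.08908 mol/L
Dilution factor = 100.0 / 9.952 = 10.05
[Ca2+]_stock = 0.08908 × 10.05 = 0.8951 mol/L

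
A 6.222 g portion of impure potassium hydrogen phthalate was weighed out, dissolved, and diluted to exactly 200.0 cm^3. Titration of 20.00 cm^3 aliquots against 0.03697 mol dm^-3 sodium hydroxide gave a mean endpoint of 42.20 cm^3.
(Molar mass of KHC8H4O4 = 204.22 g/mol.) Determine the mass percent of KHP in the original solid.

KHC8H4O4 + NaOH → KNaC8H4O4 + H2O
n(NaOH) per titration = 0.04220 × 0.03697 = 1.560 × 10^-3 mol
n(KHC8H4O4) in each aliquot = 1.560 × 10^-3 mol (1:1 ratio)
n(KHC8H4O4) in the whole flask = 1.560 × 10^-3 × 200.0/20.00 = 0.01560 mol
mass of KHC8H4O4 = 0.01560 × 204.22 = 3.186 g
% KHC8H4O4 = 3.186 / 6.222 × 100 = 51.21 %

51.21 %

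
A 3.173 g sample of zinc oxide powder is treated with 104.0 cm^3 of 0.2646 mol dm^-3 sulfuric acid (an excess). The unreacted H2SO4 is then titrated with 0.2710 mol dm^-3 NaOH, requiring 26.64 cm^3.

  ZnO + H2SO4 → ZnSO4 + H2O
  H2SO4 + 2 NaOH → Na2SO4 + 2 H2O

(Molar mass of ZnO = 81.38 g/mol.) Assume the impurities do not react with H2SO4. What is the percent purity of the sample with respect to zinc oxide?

n(H2SO4) added = 0.1040 × 0.2646 = 0.02752 mol
n(NaOH) used in back-titration = 0.02664 × 0.2710 = 7.219 × 10^-3 mol
From the 1:2 ratio, n(H2SO4) left over = 1/2 × 7.219 × 10^-3 = 3.610 × 10^-3 mol
n(H2SO4) consumed by analyte = 0.02752 − 3.610 × 10^-3 = 0.02391 mol
n(ZnO) = 0.02391 mol (1:1 ratio)
mass of ZnO = 0.02391 × 81.38 = 1.946 g
% ZnO = 1.946 / 3.173 × 100 = 61.32 %

61.32 %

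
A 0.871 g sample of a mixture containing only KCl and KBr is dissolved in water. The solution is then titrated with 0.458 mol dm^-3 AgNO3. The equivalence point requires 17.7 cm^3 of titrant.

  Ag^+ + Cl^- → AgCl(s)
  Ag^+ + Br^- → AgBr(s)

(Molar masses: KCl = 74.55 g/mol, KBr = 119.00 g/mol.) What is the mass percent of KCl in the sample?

18.0 %

n(AgNO3) = 0.0177 × 0.458 = 8.11 × 10^-3 mol
Let x = n(KCl), y = n(KBr).
Titrant: 1x + 1y = 8.11 × 10^-3;  mass: 74.55x + 119.00y = 0.871
Solving, x = 2.11 × 10^-3 mol, y = 6.00 × 10^-3 mol
mass of KCl = 2.11 × 10^-3 × 74.55 = 0.157 g
% KCl = 0.157 / 0.871 × 100 = 18.0 %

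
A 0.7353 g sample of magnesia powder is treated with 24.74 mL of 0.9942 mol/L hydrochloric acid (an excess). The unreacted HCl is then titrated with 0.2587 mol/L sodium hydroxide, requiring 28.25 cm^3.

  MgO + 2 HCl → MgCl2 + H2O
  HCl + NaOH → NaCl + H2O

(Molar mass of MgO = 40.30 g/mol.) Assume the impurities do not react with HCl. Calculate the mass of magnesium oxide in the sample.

0.3484 g

n(HCl) added = 0.02474 × 0.9942 = 0.02460 mol
n(NaOH) used in back-titration = 0.02825 × 0.2587 = 7.308 × 10^-3 mol
n(HCl) left over = 7.308 × 10^-3 mol (1:1 ratio)
n(HCl) consumed by analyte = 0.02460 − 7.308 × 10^-3 = 0.01729 mol
From the 1:2 ratio, n(MgO) = 1/2 × 0.01729 = 8.644 × 10^-3 mol
mass of MgO = 8.644 × 10^-3 × 40.30 = 0.3484 g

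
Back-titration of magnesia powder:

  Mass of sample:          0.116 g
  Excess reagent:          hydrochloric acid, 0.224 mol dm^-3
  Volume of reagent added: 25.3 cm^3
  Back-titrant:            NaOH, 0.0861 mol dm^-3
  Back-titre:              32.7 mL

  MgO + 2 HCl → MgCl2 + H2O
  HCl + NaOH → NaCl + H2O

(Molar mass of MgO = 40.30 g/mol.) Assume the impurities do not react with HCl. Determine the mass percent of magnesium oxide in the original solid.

49.5 %

n(HCl) added = 0.0253 × 0.224 = 5.67 × 10^-3 mol
n(NaOH) used in back-titration = 0.0327 × 0.0861 = 2.82 × 10^-3 mol
n(HCl) left over = 2.82 × 10^-3 mol (1:1 ratio)
n(HCl) consumed by analyte = 5.67 × 10^-3 − 2.82 × 10^-3 = 2.85 × 10^-3 mol
From the 1:2 ratio, n(MgO) = 1/2 × 2.85 × 10^-3 = 1.43 × 10^-3 mol
mass of MgO = 1.43 × 10^-3 × 40.30 = 0.0575 g
% MgO = 0.0575 / 0.116 × 100 = 49.5 %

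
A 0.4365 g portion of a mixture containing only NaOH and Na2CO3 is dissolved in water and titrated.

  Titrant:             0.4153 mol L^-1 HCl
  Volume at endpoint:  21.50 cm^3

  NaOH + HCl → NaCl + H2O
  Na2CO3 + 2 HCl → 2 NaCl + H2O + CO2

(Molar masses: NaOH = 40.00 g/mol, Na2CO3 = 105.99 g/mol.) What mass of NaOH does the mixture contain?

0.1129 g

n(HCl) = 0.02150 × 0.4153 = 8.929 × 10^-3 mol
Let x = n(NaOH), y = n(Na2CO3).
Titrant: 1x + 2y = 8.929 × 10^-3;  mass: 40.00x + 105.99y = 0.4365
Solving, x = 2.823 × 10^-3 mol, y = 3.053 × 10^-3 mol
mass of NaOH = 2.823 × 10^-3 × 40.00 = 0.1129 g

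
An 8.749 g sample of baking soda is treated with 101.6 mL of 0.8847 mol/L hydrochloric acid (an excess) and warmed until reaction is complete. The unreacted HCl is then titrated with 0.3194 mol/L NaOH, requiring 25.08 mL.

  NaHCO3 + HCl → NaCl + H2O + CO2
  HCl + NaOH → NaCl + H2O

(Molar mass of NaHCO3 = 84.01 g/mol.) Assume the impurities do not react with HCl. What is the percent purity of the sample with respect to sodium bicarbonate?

n(HCl) added = 0.1016 × 0.8847 = 0.08989 mol
n(NaOH) used in back-titration = 0.02508 × 0.3194 = 8.011 × 10^-3 mol
n(HCl) left over = 8.011 × 10^-3 mol (1:1 ratio)
n(HCl) consumed by analyte = 0.08989 − 8.011 × 10^-3 = 0.08187 mol
n(NaHCO3) = 0.08187 mol (1:1 ratio)
mass of NaHCO3 = 0.08187 × 84.01 = 6.878 g
% NaHCO3 = 6.878 / 8.749 × 100 = 78.62 %

78.62 %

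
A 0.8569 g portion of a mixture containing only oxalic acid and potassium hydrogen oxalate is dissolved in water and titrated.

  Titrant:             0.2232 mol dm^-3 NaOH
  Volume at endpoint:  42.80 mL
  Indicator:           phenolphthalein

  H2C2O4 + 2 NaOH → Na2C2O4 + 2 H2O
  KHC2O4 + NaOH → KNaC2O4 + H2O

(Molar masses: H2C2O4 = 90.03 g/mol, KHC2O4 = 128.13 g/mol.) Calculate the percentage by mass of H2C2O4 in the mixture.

n(NaOH) = 0.04280 × 0.2232 = 9.553 × 10^-3 mol
Let x = n(H2C2O4), y = n(KHC2O4).
Titrant: 2x + 1y = 9.553 × 10^-3;  mass: 90.03x + 128.13y = 0.8569
Solving, x = 2.209 × 10^-3 mol, y = 5.136 × 10^-3 mol
mass of H2C2O4 = 2.209 × 10^-3 × 90.03 = 0.1988 g
% H2C2O4 = 0.1988 / 0.8569 × 100 = 23.20 %

23.20 %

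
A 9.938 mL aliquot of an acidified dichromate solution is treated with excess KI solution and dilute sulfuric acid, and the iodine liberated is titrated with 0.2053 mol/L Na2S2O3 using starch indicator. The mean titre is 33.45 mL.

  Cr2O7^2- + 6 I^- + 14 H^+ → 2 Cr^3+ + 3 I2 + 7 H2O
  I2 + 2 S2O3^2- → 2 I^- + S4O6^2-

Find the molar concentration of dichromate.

0.1152 mol/L

n(S2O3^2-) = 0.03345 × 0.2053 = 6.867 × 10^-3 mol
n(I2) = n(S2O3^2-)/2 = 3.434 × 10^-3 mol
From the 1:3 ratio, n(Cr2O7^2-) in the aliquot = 1/3 × 3.434 × 10^-3 = 1.145 × 10^-3 mol
[Cr2O7^2-] = 1.145 × 10^-3 / 0.009938 = 0.1152 mol/L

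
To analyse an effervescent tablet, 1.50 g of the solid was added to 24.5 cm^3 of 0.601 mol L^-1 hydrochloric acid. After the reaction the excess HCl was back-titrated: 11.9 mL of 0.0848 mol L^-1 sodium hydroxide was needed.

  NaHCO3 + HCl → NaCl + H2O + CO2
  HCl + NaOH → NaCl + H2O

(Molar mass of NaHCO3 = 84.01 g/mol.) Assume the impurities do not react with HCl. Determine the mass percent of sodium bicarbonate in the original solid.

76.8 %

n(HCl) added = 0.0245 × 0.601 = 0.0147 mol
n(NaOH) used in back-titration = 0.0119 × 0.0848 = 1.01 × 10^-3 mol
n(HCl) left over = 1.01 × 10^-3 mol (1:1 ratio)
n(HCl) consumed by analyte = 0.0147 − 1.01 × 10^-3 = 0.0137 mol
n(NaHCO3) = 0.0137 mol (1:1 ratio)
mass of NaHCO3 = 0.0137 × 84.01 = 1.15 g
% NaHCO3 = 1.15 / 1.50 × 100 = 76.8 %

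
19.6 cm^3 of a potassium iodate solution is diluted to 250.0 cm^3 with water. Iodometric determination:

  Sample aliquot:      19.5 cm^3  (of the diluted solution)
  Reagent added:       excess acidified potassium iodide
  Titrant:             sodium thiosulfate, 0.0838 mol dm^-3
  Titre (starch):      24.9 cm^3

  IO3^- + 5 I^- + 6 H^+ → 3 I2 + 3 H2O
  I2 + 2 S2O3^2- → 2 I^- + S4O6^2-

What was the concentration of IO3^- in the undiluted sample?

n(S2O3^2-) = 0.0249 × 0.0838 = 2.09 × 10^-3 mol
n(I2) = n(S2O3^2-)/2 = 1.04 × 10^-3 mol
From the 1:3 ratio, n(IO3^-) in the aliquot = 1/3 × 1.04 × 10^-3 = 3.48 × 10^-4 mol
[IO3^-]_dilute = 3.48 × 10^-4 / 0.0195 = 0.0178 mol/L
[IO3^-]_original = 0.0178 × 250.0/19.6 = 0.227 mol/L

0.227 mol/L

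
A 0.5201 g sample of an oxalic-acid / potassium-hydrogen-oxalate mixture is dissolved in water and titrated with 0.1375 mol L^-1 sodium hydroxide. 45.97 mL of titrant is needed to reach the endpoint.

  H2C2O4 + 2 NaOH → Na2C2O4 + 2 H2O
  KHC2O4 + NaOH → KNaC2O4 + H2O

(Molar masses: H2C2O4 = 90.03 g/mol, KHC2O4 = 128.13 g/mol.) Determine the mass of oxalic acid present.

0.1570 g

n(NaOH) = 0.04597 × 0.1375 = 6.321 × 10^-3 mol
Let x = n(H2C2O4), y = n(KHC2O4).
Titrant: 2x + 1y = 6.321 × 10^-3;  mass: 90.03x + 128.13y = 0.5201
Solving, x = 1.743 × 10^-3 mol, y = 2.834 × 10^-3 mol
mass of H2C2O4 = 1.743 × 10^-3 × 90.03 = 0.1570 g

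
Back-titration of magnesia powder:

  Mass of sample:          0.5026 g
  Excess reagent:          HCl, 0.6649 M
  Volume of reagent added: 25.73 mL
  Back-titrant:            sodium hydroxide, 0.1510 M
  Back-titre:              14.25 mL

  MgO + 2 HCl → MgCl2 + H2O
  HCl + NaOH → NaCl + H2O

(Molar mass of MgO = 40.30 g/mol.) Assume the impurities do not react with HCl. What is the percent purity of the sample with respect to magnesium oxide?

n(HCl) added = 0.02573 × 0.6649 = 0.01711 mol
n(NaOH) used in back-titration = 0.01425 × 0.1510 = 2.152 × 10^-3 mol
n(HCl) left over = 2.152 × 10^-3 mol (1:1 ratio)
n(HCl) consumed by analyte = 0.01711 − 2.152 × 10^-3 = 0.01496 mol
From the 1:2 ratio, n(MgO) = 1/2 × 0.01496 = 7.478 × 10^-3 mol
mass of MgO = 7.478 × 10^-3 × 40.30 = 0.3014 g
% MgO = 0.3014 / 0.5026 × 100 = 59.96 %

59.96 %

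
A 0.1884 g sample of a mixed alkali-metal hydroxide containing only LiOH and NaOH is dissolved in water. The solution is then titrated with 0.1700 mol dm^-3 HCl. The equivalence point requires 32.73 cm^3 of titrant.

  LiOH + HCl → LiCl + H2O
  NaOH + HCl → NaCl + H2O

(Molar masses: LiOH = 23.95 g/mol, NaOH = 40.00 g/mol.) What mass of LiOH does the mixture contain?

0.05098 g

n(HCl) = 0.03273 × 0.1700 = 5.564 × 10^-3 mol
Let x = n(LiOH), y = n(NaOH).
Titrant: 1x + 1y = 5.564 × 10^-3;  mass: 23.95x + 40.00y = 0.1884
Solving, x = 2.129 × 10^-3 mol, y = 3.436 × 10^-3 mol
mass of LiOH = 2.129 × 10^-3 × 23.95 = 0.05098 g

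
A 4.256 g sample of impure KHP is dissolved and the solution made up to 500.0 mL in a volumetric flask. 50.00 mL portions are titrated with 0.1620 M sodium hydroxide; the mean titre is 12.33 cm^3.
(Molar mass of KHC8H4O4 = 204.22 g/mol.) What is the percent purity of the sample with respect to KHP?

KHC8H4O4 + NaOH → KNaC8H4O4 + H2O
n(NaOH) per titration = 0.01233 × 0.1620 = 1.997 × 10^-3 mol
n(KHC8H4O4) in each aliquot = 1.997 × 10^-3 mol (1:1 ratio)
n(KHC8H4O4) in the whole flask = 1.997 × 10^-3 × 500.0/50.00 = 0.01997 mol
mass of KHC8H4O4 = 0.01997 × 204.22 = 4.079 g
% KHC8H4O4 = 4.079 / 4.256 × 100 = 95.85 %

95.85 %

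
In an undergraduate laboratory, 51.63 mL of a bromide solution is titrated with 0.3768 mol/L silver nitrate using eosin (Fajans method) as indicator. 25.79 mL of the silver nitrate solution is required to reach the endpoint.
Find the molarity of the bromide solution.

Ag^+ + Br^- → AgBr(s)
n(AgNO3) = 0.02579 L × 0.3768 mol/L = 9.718 × 10^-3 mol
n(Br-) = 9.718 × 10^-3 mol (1:1 mole ratio)
[Br-] = 9.718 × 10^-3 mol / 0.05163 L = 0.1882 mol/L

0.1882 mol/L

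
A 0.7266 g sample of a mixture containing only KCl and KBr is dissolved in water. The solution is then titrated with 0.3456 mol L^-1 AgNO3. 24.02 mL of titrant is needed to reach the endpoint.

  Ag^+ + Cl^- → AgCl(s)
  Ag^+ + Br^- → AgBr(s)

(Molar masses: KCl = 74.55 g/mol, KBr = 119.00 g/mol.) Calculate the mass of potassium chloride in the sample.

n(AgNO3) = 0.02402 × 0.3456 = 8.301 × 10^-3 mol
Let x = n(KCl), y = n(KBr).
Titrant: 1x + 1y = 8.301 × 10^-3;  mass: 74.55x + 119.00y = 0.7266
Solving, x = 5.878 × 10^-3 mol, y = 2.424 × 10^-3 mol
mass of KCl = 5.878 × 10^-3 × 74.55 = 0.4382 g

0.4382 g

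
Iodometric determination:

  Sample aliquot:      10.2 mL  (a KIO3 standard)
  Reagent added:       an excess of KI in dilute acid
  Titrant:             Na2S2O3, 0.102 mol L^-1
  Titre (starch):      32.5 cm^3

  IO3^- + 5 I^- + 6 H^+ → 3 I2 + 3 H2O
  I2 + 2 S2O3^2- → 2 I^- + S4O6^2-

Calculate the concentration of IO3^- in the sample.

0.0542 mol/L

n(S2O3^2-) = 0.0325 × 0.102 = 3.31 × 10^-3 mol
n(I2) = n(S2O3^2-)/2 = 1.66 × 10^-3 mol
From the 1:3 ratio, n(IO3^-) in the aliquot = 1/3 × 1.66 × 10^-3 = 5.52 × 10^-4 mol
[IO3^-] = 5.52 × 10^-4 / 0.0102 = 0.0542 mol/L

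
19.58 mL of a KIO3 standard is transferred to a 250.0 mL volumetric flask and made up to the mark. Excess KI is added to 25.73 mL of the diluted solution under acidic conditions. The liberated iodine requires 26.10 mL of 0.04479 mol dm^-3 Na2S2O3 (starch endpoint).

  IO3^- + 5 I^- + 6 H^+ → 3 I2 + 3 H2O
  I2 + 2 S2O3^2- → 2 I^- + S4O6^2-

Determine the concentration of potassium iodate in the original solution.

n(S2O3^2-) = 0.02610 × 0.04479 = 1.169 × 10^-3 mol
n(I2) = n(S2O3^2-)/2 = 5.845 × 10^-4 mol
From the 1:3 ratio, n(IO3^-) in the aliquot = 1/3 × 5.845 × 10^-4 = 1.948 × 10^-4 mol
[IO3^-]_dilute = 1.948 × 10^-4 / 0.02573 = 0.007572 mol/L
[IO3^-]_original = 0.007572 × 250.0/19.58 = 0.09668 mol/L

0.09668 mol/L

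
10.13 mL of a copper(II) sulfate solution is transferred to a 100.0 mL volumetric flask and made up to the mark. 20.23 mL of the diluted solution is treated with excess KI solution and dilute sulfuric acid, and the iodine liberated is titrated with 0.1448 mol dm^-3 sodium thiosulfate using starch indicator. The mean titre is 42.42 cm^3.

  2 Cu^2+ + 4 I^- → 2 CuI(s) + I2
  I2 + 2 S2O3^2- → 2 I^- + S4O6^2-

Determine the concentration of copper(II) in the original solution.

2.997 mol/L

n(S2O3^2-) = 0.04242 × 0.1448 = 6.142 × 10^-3 mol
n(I2) = n(S2O3^2-)/2 = 3.071 × 10^-3 mol
From the 2:1 ratio, n(Cu2+) in the aliquot = 2/1 × 3.071 × 10^-3 = 6.142 × 10^-3 mol
[Cu2+]_dilute = 6.142 × 10^-3 / 0.02023 = 0.3036 mol/L
[Cu2+]_original = 0.3036 × 100.0/10.13 = 2.997 mol/L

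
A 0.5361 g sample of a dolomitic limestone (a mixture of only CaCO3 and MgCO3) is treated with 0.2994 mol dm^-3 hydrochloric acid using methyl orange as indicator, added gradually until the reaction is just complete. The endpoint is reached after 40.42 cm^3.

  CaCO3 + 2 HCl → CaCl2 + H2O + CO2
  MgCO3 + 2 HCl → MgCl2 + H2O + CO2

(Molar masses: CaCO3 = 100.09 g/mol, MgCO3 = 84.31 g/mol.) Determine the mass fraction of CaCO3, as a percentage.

n(HCl) = 0.04042 × 0.2994 = 0.01210 mol
Let x = n(CaCO3), y = n(MgCO3).
Titrant: 2x + 2y = 0.01210;  mass: 100.09x + 84.31y = 0.5361
Solving, x = 1.645 × 10^-3 mol, y = 4.406 × 10^-3 mol
mass of CaCO3 = 1.645 × 10^-3 × 100.09 = 0.1646 g
% CaCO3 = 0.1646 / 0.5361 × 100 = 30.70 %

30.70 %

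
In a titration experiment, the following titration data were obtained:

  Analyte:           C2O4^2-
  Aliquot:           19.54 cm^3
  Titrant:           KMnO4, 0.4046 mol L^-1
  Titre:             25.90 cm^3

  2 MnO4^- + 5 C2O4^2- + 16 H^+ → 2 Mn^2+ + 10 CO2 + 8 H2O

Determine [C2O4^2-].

1.341 mol/L

n(KMnO4) = 0.02590 L × 0.4046 mol/L = 0.01048 mol
From the 5:2 mole ratio, n(C2O4^2-) = 5/2 × 0.01048 = 0.02620 mol
[C2O4^2-] = 0.02620 mol / 0.01954 L = 1.341 mol/L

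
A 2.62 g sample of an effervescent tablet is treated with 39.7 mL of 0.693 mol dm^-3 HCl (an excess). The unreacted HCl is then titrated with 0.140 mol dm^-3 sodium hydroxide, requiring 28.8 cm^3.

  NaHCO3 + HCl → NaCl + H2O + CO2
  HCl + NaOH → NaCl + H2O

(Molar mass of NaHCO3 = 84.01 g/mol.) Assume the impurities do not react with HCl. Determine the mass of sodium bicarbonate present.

1.97 g

n(HCl) added = 0.0397 × 0.693 = 0.0275 mol
n(NaOH) used in back-titration = 0.0288 × 0.140 = 4.03 × 10^-3 mol
n(HCl) left over = 4.03 × 10^-3 mol (1:1 ratio)
n(HCl) consumed by analyte = 0.0275 − 4.03 × 10^-3 = 0.0235 mol
n(NaHCO3) = 0.0235 mol (1:1 ratio)
mass of NaHCO3 = 0.0235 × 84.01 = 1.97 g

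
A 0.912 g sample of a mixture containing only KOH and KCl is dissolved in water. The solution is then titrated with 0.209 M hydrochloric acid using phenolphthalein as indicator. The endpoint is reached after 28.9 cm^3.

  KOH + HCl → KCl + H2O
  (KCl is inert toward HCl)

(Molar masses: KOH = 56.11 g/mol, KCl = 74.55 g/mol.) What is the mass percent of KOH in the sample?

37.2 %

n(HCl) = 0.0289 × 0.209 = 6.04 × 10^-3 mol
Let x = n(KOH), y = n(KCl).
Titrant: 1x = 6.04 × 10^-3;  mass: 56.11x + 74.55y = 0.912
Solving, x = 6.04 × 10^-3 mol, y = 7.69 × 10^-3 mol
mass of KOH = 6.04 × 10^-3 × 56.11 = 0.339 g
% KOH = 0.339 / 0.912 × 100 = 37.2 %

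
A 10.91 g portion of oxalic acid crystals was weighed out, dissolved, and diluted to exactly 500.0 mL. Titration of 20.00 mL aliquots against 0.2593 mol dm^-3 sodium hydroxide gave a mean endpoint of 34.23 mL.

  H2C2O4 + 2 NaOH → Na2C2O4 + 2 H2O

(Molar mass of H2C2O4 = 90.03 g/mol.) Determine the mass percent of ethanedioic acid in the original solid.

n(NaOH) per titration = 0.03423 × 0.2593 = 8.876 × 10^-3 mol
From the 1:2 ratio, n(H2C2O4) in each aliquot = 1/2 × 8.876 × 10^-3 = 4.438 × 10^-3 mol
n(H2C2O4) in the whole flask = 4.438 × 10^-3 × 500.0/20.00 = 0.1109 mol
mass of H2C2O4 = 0.1109 × 90.03 = 9.989 g
% H2C2O4 = 9.989 / 10.91 × 100 = 91.55 %

91.55 %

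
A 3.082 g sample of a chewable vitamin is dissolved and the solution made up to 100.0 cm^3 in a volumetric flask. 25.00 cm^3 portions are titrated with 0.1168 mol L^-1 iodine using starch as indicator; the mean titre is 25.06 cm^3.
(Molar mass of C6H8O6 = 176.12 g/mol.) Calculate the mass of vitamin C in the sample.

C6H8O6 + I2 → C6H6O6 + 2 HI
n(I2) per titration = 0.02506 × 0.1168 = 2.927 × 10^-3 mol
n(C6H8O6) in each aliquot = 2.927 × 10^-3 mol (1:1 ratio)
n(C6H8O6) in the whole flask = 2.927 × 10^-3 × 100.0/25.00 = 0.01171 mol
mass of C6H8O6 = 0.01171 × 176.12 = 2.062 g

2.062 g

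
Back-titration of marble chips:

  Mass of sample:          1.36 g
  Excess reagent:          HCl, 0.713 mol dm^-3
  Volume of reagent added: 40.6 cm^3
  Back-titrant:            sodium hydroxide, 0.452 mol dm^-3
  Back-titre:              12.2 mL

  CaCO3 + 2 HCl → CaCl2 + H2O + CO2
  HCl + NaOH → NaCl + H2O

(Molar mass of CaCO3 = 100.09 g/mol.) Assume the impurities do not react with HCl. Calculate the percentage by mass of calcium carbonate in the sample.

86.2 %

n(HCl) added = 0.0406 × 0.713 = 0.0289 mol
n(NaOH) used in back-titration = 0.0122 × 0.452 = 5.51 × 10^-3 mol
n(HCl) left over = 5.51 × 10^-3 mol (1:1 ratio)
n(HCl) consumed by analyte = 0.0289 − 5.51 × 10^-3 = 0.0234 mol
From the 1:2 ratio, n(CaCO3) = 1/2 × 0.0234 = 0.0117 mol
mass of CaCO3 = 0.0117 × 100.09 = 1.17 g
% CaCO3 = 1.17 / 1.36 × 100 = 86.2 %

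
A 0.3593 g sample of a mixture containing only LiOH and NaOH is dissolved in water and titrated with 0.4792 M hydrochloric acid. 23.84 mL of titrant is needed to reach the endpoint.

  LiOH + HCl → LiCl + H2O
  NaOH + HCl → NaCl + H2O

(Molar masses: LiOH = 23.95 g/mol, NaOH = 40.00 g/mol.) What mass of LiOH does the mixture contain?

0.1457 g

n(HCl) = 0.02384 × 0.4792 = 0.01142 mol
Let x = n(LiOH), y = n(NaOH).
Titrant: 1x + 1y = 0.01142;  mass: 23.95x + 40.00y = 0.3593
Solving, x = 6.085 × 10^-3 mol, y = 5.339 × 10^-3 mol
mass of LiOH = 6.085 × 10^-3 × 23.95 = 0.1457 g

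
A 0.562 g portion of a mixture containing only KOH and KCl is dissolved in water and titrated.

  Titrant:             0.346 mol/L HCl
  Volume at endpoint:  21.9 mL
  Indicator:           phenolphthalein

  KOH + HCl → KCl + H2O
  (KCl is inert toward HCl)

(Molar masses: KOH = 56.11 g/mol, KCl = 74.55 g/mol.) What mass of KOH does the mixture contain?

n(HCl) = 0.0219 × 0.346 = 7.58 × 10^-3 mol
Let x = n(KOH), y = n(KCl).
Titrant: 1x = 7.58 × 10^-3;  mass: 56.11x + 74.55y = 0.562
Solving, x = 7.58 × 10^-3 mol, y = 1.84 × 10^-3 mol
mass of KOH = 7.58 × 10^-3 × 56.11 = 0.425 g

0.425 g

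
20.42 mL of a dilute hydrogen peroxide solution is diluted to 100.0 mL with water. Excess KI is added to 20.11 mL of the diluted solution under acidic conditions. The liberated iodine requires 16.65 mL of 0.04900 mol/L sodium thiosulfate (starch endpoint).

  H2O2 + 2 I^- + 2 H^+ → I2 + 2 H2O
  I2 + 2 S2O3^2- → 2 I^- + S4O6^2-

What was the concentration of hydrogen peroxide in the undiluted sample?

n(S2O3^2-) = 0.01665 × 0.04900 = 8.159 × 10^-4 mol
n(I2) = n(S2O3^2-)/2 = 4.079 × 10^-4 mol
n(H2O2) in the aliquot = 4.079 × 10^-4 mol (1:1 ratio)
[H2O2]_dilute = 4.079 × 10^-4 / 0.02011 = 0.02028 mol/L
[H2O2]_original = 0.02028 × 100.0/20.42 = 0.09934 mol/L

0.09934 mol/L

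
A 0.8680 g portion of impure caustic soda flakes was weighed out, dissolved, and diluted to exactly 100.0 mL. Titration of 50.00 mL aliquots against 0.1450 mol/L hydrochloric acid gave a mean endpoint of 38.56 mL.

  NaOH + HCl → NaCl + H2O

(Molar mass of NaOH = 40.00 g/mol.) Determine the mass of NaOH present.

0.4473 g

n(HCl) per titration = 0.03856 × 0.1450 = 5.591 × 10^-3 mol
n(NaOH) in each aliquot = 5.591 × 10^-3 mol (1:1 ratio)
n(NaOH) in the whole flask = 5.591 × 10^-3 × 100.0/50.00 = 0.01118 mol
mass of NaOH = 0.01118 × 40.00 = 0.4473 g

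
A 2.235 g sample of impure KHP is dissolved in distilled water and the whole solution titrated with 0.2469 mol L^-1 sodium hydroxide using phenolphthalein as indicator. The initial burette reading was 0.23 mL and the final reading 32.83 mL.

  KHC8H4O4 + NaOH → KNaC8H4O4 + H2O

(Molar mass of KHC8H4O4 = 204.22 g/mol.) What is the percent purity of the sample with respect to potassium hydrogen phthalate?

73.55 %

n(NaOH) = 0.03260 L × 0.2469 mol/L = 8.049 × 10^-3 mol
n(KHC8H4O4) = 8.049 × 10^-3 mol (1:1 ratio)
mass of KHC8H4O4 = 8.049 × 10^-3 × 204.22 g/mol = 1.644 g
% KHC8H4O4 = 1.644 / 2.235 × 100 = 73.55 %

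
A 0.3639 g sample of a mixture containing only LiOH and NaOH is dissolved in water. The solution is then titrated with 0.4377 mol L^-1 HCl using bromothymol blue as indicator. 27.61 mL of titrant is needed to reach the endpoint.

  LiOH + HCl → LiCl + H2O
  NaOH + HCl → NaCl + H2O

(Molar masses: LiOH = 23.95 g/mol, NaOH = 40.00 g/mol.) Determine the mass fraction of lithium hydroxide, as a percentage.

49.00 %

n(HCl) = 0.02761 × 0.4377 = 0.01208 mol
Let x = n(LiOH), y = n(NaOH).
Titrant: 1x + 1y = 0.01208;  mass: 23.95x + 40.00y = 0.3639
Solving, x = 7.445 × 10^-3 mol, y = 4.640 × 10^-3 mol
mass of LiOH = 7.445 × 10^-3 × 23.95 = 0.1783 g
% LiOH = 0.1783 / 0.3639 × 100 = 49.00 %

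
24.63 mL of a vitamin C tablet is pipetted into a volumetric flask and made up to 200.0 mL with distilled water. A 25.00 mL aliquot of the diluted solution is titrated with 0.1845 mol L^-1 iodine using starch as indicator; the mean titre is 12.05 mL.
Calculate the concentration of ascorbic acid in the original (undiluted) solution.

0.7221 mol/L

C6H8O6 + I2 → C6H6O6 + 2 HI
n(I2) = 0.01205 × 0.1845 = 2.223 × 10^-3 mol
n(C6H8O6) in the aliquot = 2.223 × 10^-3 mol (1:1 ratio)
[C6H8O6]_dilute = 2.223 × 10^-3 / 0.02500 = 0.08893 mol/L
Dilution factor = 200.0 / 24.63 = 8.120
[C6H8O6]_stock = 0.08893 × 8.120 = 0.7221 mol/L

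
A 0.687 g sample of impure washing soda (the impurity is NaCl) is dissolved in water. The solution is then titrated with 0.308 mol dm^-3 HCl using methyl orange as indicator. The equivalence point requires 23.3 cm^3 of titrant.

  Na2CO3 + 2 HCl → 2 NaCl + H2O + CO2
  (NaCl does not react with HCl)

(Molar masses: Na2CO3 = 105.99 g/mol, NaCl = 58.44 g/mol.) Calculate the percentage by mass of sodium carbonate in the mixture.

55.4 %

n(HCl) = 0.0233 × 0.308 = 7.18 × 10^-3 mol
Let x = n(Na2CO3), y = n(NaCl).
Titrant: 2x = 7.18 × 10^-3;  mass: 105.99x + 58.44y = 0.687
Solving, x = 3.59 × 10^-3 mol, y = 5.25 × 10^-3 mol
mass of Na2CO3 = 3.59 × 10^-3 × 105.99 = 0.380 g
% Na2CO3 = 0.380 / 0.687 × 100 = 55.4 %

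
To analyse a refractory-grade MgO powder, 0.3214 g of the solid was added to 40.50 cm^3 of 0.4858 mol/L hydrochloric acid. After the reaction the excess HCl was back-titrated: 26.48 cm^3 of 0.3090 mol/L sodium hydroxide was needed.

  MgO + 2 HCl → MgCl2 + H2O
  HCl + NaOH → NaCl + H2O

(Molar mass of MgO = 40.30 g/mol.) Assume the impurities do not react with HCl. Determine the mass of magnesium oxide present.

0.2316 g

n(HCl) added = 0.04050 × 0.4858 = 0.01967 mol
n(NaOH) used in back-titration = 0.02648 × 0.3090 = 8.182 × 10^-3 mol
n(HCl) left over = 8.182 × 10^-3 mol (1:1 ratio)
n(HCl) consumed by analyte = 0.01967 − 8.182 × 10^-3 = 0.01149 mol
From the 1:2 ratio, n(MgO) = 1/2 × 0.01149 = 5.746 × 10^-3 mol
mass of MgO = 5.746 × 10^-3 × 40.30 = 0.2316 g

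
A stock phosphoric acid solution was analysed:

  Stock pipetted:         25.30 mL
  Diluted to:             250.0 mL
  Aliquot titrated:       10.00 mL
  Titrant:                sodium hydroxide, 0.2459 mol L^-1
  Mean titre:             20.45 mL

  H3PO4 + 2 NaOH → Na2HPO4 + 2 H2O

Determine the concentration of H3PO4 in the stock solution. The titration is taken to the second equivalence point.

n(NaOH) = 0.02045 × 0.2459 = 5.029 × 10^-3 mol
From the 1:2 ratio, n(H3PO4) in the aliquot = 1/2 × 5.029 × 10^-3 = 2.514 × 10^-3 mol
[H3PO4]_dilute = 2.514 × 10^-3 / 0.01000 = 0.2514 mol/L
Dilution factor = 250.0 / 25.30 = 9.881
[H3PO4]_stock = 0.2514 × 9.881 = 2.485 mol/L

2.485 mol/L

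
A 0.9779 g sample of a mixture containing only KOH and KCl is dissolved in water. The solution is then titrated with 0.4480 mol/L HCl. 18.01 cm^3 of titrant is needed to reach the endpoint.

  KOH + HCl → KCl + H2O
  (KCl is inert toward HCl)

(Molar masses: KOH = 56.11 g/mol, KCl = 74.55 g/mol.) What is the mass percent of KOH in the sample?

46.30 %

n(HCl) = 0.01801 × 0.4480 = 8.068 × 10^-3 mol
Let x = n(KOH), y = n(KCl).
Titrant: 1x = 8.068 × 10^-3;  mass: 56.11x + 74.55y = 0.9779
Solving, x = 8.068 × 10^-3 mol, y = 7.045 × 10^-3 mol
mass of KOH = 8.068 × 10^-3 × 56.11 = 0.4527 g
% KOH = 0.4527 / 0.9779 × 100 = 46.30 %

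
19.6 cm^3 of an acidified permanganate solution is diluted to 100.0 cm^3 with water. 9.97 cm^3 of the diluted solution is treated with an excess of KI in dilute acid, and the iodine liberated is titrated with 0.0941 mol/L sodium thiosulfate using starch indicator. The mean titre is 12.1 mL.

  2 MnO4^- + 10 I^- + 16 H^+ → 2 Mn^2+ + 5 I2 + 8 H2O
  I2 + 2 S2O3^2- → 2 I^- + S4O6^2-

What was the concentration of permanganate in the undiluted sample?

0.117 mol/L

n(S2O3^2-) = 0.0121 × 0.0941 = 1.14 × 10^-3 mol
n(I2) = n(S2O3^2-)/2 = 5.69 × 10^-4 mol
From the 2:5 ratio, n(MnO4^-) in the aliquot = 2/5 × 5.69 × 10^-4 = 2.28 × 10^-4 mol
[MnO4^-]_dilute = 2.28 × 10^-4 / 0.00997 = 0.0228 mol/L
[MnO4^-]_original = 0.0228 × 100.0/19.6 = 0.117 mol/L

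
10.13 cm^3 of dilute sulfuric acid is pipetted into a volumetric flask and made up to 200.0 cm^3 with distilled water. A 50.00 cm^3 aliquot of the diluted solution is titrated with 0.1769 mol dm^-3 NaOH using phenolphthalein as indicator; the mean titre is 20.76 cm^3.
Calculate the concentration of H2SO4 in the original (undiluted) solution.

0.7251 mol/L

H2SO4 + 2 NaOH → Na2SO4 + 2 H2O
n(NaOH) = 0.02076 × 0.1769 = 3.672 × 10^-3 mol
From the 1:2 ratio, n(H2SO4) in the aliquot = 1/2 × 3.672 × 10^-3 = 1.836 × 10^-3 mol
[H2SO4]_dilute = 1.836 × 10^-3 / 0.05000 = 0.03672 mol/L
Dilution factor = 200.0 / 10.13 = 19.74
[H2SO4]_stock = 0.03672 × 19.74 = 0.7251 mol/L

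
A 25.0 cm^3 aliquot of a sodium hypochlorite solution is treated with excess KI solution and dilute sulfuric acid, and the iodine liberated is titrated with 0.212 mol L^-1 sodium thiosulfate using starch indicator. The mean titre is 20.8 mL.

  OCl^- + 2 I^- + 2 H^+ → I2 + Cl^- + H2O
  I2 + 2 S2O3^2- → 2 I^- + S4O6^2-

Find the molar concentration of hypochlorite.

n(S2O3^2-) = 0.0208 × 0.212 = 4.41 × 10^-3 mol
n(I2) = n(S2O3^2-)/2 = 2.20 × 10^-3 mol
n(OCl^-) in the aliquot = 2.20 × 10^-3 mol (1:1 ratio)
[OCl^-] = 2.20 × 10^-3 / 0.0250 = 0.0882 mol/L

0.0882 mol/L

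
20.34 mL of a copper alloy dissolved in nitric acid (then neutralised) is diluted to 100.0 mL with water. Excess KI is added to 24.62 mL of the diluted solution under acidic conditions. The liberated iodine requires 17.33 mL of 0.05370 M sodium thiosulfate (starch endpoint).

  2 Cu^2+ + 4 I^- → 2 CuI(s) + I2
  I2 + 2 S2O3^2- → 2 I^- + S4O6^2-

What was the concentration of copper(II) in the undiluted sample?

0.1858 M

n(S2O3^2-) = 0.01733 × 0.05370 = 9.306 × 10^-4 mol
n(I2) = n(S2O3^2-)/2 = 4.653 × 10^-4 mol
From the 2:1 ratio, n(Cu2+) in the aliquot = 2/1 × 4.653 × 10^-4 = 9.306 × 10^-4 mol
[Cu2+]_dilute = 9.306 × 10^-4 / 0.02462 = 0.03780 mol/L
[Cu2+]_original = 0.03780 × 100.0/20.34 = 0.1858 mol/L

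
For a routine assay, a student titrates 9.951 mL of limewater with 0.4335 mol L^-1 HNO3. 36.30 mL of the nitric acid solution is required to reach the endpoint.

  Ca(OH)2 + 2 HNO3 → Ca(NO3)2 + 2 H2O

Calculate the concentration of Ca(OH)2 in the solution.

n(HNO3) = 0.03630 L × 0.4335 mol/L = 0.01574 mol
From the 1:2 mole ratio, n(Ca(OH)2) = 1/2 × 0.01574 = 7.868 × 10^-3 mol
[Ca(OH)2] = 7.868 × 10^-3 mol / 0.009951 L = 0.7907 mol/L

0.7907 mol/L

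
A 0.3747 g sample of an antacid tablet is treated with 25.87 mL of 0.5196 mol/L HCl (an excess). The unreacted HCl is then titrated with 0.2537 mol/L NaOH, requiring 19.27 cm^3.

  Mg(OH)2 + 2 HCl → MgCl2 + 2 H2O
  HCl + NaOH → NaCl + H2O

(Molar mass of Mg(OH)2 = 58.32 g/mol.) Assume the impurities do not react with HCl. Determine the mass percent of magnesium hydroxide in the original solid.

66.56 %

n(HCl) added = 0.02587 × 0.5196 = 0.01344 mol
n(NaOH) used in back-titration = 0.01927 × 0.2537 = 4.889 × 10^-3 mol
n(HCl) left over = 4.889 × 10^-3 mol (1:1 ratio)
n(HCl) consumed by analyte = 0.01344 − 4.889 × 10^-3 = 8.553 × 10^-3 mol
From the 1:2 ratio, n(Mg(OH)2) = 1/2 × 8.553 × 10^-3 = 4.277 × 10^-3 mol
mass of Mg(OH)2 = 4.277 × 10^-3 × 58.32 = 0.2494 g
% Mg(OH)2 = 0.2494 / 0.3747 × 100 = 66.56 %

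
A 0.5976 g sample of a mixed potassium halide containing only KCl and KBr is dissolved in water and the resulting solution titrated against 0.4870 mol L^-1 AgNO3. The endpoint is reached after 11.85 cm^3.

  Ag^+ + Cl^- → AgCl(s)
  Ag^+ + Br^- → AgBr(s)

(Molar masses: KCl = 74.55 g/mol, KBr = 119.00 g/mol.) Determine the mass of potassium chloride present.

n(AgNO3) = 0.01185 × 0.4870 = 5.771 × 10^-3 mol
Let x = n(KCl), y = n(KBr).
Titrant: 1x + 1y = 5.771 × 10^-3;  mass: 74.55x + 119.00y = 0.5976
Solving, x = 2.005 × 10^-3 mol, y = 3.765 × 10^-3 mol
mass of KCl = 2.005 × 10^-3 × 74.55 = 0.1495 g

0.1495 g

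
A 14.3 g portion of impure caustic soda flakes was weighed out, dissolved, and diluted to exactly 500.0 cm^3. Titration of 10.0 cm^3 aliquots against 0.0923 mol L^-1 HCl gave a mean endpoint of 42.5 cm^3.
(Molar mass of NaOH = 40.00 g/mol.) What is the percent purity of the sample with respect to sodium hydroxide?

NaOH + HCl → NaCl + H2O
n(HCl) per titration = 0.0425 × 0.0923 = 3.92 × 10^-3 mol
n(NaOH) in each aliquot = 3.92 × 10^-3 mol (1:1 ratio)
n(NaOH) in the whole flask = 3.92 × 10^-3 × 500.0/10.0 = 0.196 mol
mass of NaOH = 0.196 × 40.00 = 7.85 g
% NaOH = 7.85 / 14.3 × 100 = 54.9 %

54.9 %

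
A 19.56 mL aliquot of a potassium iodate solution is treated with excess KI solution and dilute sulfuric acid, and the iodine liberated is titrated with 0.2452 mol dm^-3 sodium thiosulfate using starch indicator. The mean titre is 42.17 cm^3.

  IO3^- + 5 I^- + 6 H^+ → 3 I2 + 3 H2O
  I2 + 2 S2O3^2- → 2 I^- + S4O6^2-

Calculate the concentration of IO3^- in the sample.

n(S2O3^2-) = 0.04217 × 0.2452 = 0.01034 mol
n(I2) = n(S2O3^2-)/2 = 5.170 × 10^-3 mol
From the 1:3 ratio, n(IO3^-) in the aliquot = 1/3 × 5.170 × 10^-3 = 1.723 × 10^-3 mol
[IO3^-] = 1.723 × 10^-3 / 0.01956 = 0.08811 mol/L

0.08811 mol/L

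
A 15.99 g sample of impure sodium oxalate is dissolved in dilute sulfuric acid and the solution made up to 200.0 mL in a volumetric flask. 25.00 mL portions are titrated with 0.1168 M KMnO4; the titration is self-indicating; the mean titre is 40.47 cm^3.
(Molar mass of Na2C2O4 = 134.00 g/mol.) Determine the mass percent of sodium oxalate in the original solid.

2 MnO4^- + 5 C2O4^2- + 16 H^+ → 2 Mn^2+ + 10 CO2 + 8 H2O
n(KMnO4) per titration = 0.04047 × 0.1168 = 4.727 × 10^-3 mol
From the 5:2 ratio, n(Na2C2O4) in each aliquot = 5/2 × 4.727 × 10^-3 = 0.01182 mol
n(Na2C2O4) in the whole flask = 0.01182 × 200.0/25.00 = 0.09454 mol
mass of Na2C2O4 = 0.09454 × 134.00 = 12.67 g
% Na2C2O4 = 12.67 / 15.99 × 100 = 79.23 %

79.23 %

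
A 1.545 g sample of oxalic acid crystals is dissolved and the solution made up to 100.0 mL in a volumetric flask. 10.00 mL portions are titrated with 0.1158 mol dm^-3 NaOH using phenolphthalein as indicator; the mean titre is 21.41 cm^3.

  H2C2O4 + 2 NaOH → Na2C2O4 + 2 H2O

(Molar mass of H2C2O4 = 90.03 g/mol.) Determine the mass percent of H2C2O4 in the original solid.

n(NaOH) per titration = 0.02141 × 0.1158 = 2.479 × 10^-3 mol
From the 1:2 ratio, n(H2C2O4) in each aliquot = 1/2 × 2.479 × 10^-3 = 1.240 × 10^-3 mol
n(H2C2O4) in the whole flask = 1.240 × 10^-3 × 100.0/10.00 = 0.01240 mol
mass of H2C2O4 = 0.01240 × 90.03 = 1.116 g
% H2C2O4 = 1.116 / 1.545 × 100 = 72.24 %

72.24 %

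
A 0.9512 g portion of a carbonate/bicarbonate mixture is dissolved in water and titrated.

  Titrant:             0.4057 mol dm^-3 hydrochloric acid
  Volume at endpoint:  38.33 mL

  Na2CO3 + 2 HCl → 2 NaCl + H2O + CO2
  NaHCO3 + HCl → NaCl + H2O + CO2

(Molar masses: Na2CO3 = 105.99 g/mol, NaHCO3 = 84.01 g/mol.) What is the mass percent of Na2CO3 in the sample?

63.81 %

n(HCl) = 0.03833 × 0.4057 = 0.01555 mol
Let x = n(Na2CO3), y = n(NaHCO3).
Titrant: 2x + 1y = 0.01555;  mass: 105.99x + 84.01y = 0.9512
Solving, x = 5.726 × 10^-3 mol, y = 4.098 × 10^-3 mol
mass of Na2CO3 = 5.726 × 10^-3 × 105.99 = 0.6069 g
% Na2CO3 = 0.6069 / 0.9512 × 100 = 63.81 %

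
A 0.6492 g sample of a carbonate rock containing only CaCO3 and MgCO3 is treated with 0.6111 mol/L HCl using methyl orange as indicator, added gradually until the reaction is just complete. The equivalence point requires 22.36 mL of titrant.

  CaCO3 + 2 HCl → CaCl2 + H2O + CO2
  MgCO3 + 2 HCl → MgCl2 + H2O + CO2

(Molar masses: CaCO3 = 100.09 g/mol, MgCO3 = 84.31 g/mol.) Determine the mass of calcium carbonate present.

n(HCl) = 0.02236 × 0.6111 = 0.01366 mol
Let x = n(CaCO3), y = n(MgCO3).
Titrant: 2x + 2y = 0.01366;  mass: 100.09x + 84.31y = 0.6492
Solving, x = 4.638 × 10^-3 mol, y = 2.194 × 10^-3 mol
mass of CaCO3 = 4.638 × 10^-3 × 100.09 = 0.4642 g

0.4642 g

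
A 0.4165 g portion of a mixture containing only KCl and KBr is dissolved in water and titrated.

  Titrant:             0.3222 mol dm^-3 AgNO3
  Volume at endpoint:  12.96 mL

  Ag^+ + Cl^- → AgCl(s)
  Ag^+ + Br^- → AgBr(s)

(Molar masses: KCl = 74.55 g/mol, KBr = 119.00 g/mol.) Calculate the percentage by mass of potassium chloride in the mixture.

32.38 %

n(AgNO3) = 0.01296 × 0.3222 = 4.176 × 10^-3 mol
Let x = n(KCl), y = n(KBr).
Titrant: 1x + 1y = 4.176 × 10^-3;  mass: 74.55x + 119.00y = 0.4165
Solving, x = 1.809 × 10^-3 mol, y = 2.367 × 10^-3 mol
mass of KCl = 1.809 × 10^-3 × 74.55 = 0.1349 g
% KCl = 0.1349 / 0.4165 × 100 = 32.38 %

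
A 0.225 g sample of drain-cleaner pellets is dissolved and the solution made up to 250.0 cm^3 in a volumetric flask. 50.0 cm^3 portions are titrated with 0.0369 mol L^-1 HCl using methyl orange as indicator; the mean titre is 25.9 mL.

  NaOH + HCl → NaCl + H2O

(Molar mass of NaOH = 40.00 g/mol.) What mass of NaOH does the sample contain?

0.191 g

n(HCl) per titration = 0.0259 × 0.0369 = 9.56 × 10^-4 mol
n(NaOH) in each aliquot = 9.56 × 10^-4 mol (1:1 ratio)
n(NaOH) in the whole flask = 9.56 × 10^-4 × 250.0/50.0 = 4.78 × 10^-3 mol
mass of NaOH = 4.78 × 10^-3 × 40.00 = 0.191 g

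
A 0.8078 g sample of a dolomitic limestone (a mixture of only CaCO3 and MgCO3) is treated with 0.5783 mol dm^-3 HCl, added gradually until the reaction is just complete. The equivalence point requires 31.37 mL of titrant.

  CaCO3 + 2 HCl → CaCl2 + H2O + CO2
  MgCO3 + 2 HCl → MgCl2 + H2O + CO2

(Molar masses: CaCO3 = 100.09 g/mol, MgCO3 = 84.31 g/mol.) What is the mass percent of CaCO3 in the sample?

n(HCl) = 0.03137 × 0.5783 = 0.01814 mol
Let x = n(CaCO3), y = n(MgCO3).
Titrant: 2x + 2y = 0.01814;  mass: 100.09x + 84.31y = 0.8078
Solving, x = 2.728 × 10^-3 mol, y = 6.342 × 10^-3 mol
mass of CaCO3 = 2.728 × 10^-3 × 100.09 = 0.2731 g
% CaCO3 = 0.2731 / 0.8078 × 100 = 33.81 %

33.81 %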